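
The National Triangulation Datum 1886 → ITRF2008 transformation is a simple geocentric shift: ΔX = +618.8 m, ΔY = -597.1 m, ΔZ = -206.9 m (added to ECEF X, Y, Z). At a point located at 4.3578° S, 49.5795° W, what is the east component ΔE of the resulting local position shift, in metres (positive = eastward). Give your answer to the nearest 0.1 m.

ΔE = 83.9 m

The local east axis at (φ, λ) is (−sin λ, cos λ, 0), so ΔE = −sin(-49.5795°)·618.8 + cos(-49.5795°)·(-597.1) = 83.94 m.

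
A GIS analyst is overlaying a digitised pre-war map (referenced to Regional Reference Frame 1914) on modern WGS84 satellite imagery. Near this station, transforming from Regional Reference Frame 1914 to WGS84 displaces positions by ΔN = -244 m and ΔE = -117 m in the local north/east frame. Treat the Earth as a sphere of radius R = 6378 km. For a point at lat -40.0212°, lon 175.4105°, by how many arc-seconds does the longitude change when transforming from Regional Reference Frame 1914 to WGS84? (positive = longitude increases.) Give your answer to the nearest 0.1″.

Δλ = -4.9″

At latitude -40.0212°, cos φ = 0.765807.
One radian of longitude at latitude φ spans R cos φ, so Δλ = ΔE / (R cos φ) = -117.0 / (6378000 × 0.765807) = -2.3954e-05 rad = -4.941″.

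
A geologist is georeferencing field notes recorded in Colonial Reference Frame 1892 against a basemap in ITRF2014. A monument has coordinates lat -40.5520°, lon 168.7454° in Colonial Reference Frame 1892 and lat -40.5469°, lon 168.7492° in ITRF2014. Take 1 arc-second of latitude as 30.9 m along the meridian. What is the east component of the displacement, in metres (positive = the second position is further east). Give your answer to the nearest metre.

Δφ = -40.5469° − -40.5520° = +0.0051°; Δλ = 168.7492° − 168.7454° = +0.0038°.
1° of latitude = 3600 × 30.90 = 111240 m.
ΔN = Δφ × 111240 = 567.3 m; ΔE = Δλ × 111240 × cos(-40.5520°) = +0.0038 × 111240 × 0.759816 = 321.2 m.

ΔE = 321 m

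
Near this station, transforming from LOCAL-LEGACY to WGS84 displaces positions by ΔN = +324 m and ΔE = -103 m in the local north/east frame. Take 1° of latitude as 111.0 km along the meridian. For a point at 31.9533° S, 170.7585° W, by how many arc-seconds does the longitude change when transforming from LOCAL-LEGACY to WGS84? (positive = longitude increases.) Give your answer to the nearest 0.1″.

At latitude -31.9533°, cos φ = 0.848480.
1° of longitude at this latitude = 111.0 × cos φ = 94.18 km, so Δλ = -103.0 / 94181.3 = -0.0010936° = -3.937″.

Δλ = -3.9″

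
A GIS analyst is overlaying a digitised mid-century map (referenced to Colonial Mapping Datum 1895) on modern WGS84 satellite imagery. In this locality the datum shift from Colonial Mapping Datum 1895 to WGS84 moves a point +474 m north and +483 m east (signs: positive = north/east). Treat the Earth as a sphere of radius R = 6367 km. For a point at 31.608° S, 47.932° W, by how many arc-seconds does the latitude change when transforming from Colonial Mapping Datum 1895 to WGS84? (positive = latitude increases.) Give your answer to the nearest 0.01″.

On a sphere of radius R, 1 rad of latitude = R, so Δφ = ΔN / R = 474.0 / 6367000 = 7.4446e-05 rad = 15.356″.

Δφ = 15.36″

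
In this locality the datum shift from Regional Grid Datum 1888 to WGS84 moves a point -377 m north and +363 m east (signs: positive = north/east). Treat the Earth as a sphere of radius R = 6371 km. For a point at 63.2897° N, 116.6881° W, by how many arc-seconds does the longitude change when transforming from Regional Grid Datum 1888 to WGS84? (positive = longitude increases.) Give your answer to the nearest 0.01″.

Δλ = 26.15″

At latitude 63.2897°, cos φ = 0.449480.
One radian of longitude at latitude φ spans R cos φ, so Δλ = ΔE / (R cos φ) = 363.0 / (6371000 × 0.449480) = 1.2676e-04 rad = 26.147″.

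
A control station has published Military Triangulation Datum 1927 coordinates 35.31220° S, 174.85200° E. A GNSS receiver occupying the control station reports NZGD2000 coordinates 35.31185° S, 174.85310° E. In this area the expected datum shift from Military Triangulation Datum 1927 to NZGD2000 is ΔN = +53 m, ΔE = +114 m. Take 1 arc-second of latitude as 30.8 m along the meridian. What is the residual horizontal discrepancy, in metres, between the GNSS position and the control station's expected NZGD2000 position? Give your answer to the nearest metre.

Observed coordinate differences: Δφ = +0.00035°, Δλ = +0.00110°.
Converting to metres (1° lat = 110880 m, cos φ = 0.816015): observed ΔN = 38.8 m, observed ΔE = 99.5 m.
Subtracting the expected shift leaves a residual of 38.8 − (53) = -14.2 m north and 99.5 − (114) = -14.5 m east.
Residual distance = √((-14.2)² + (-14.5)²) = 20.3 m.

20 m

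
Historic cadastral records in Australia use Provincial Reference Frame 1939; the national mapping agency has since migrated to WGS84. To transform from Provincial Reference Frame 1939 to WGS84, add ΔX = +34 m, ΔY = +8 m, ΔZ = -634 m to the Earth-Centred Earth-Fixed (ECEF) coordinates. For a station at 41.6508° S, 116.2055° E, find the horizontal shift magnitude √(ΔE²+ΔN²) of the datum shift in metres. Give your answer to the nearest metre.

480 m

At φ = -41.6508°, λ = 116.2055°: sin φ = -0.664589, cos φ = 0.747209, sin λ = 0.897216, cos λ = -0.441592.
ΔE = −sin λ·ΔX + cos λ·ΔY = −(0.897216)·(34) + (-0.441592)·(8) = -34.04 m.
ΔN = −sin φ cos λ·ΔX − sin φ sin λ·ΔY + cos φ·ΔZ = −(-0.664589)(-0.441592)(34) − (-0.664589)(0.897216)(8) + (0.747209)(-634) = -478.94 m.
Horizontal magnitude = √(ΔE² + ΔN²) = √((-34.04)² + (-478.94)²) = 480.15 m.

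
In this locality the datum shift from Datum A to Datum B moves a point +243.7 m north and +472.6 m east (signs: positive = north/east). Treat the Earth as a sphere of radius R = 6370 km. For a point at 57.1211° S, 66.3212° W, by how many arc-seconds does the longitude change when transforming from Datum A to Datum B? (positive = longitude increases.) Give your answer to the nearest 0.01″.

Δλ = 28.19″

At latitude -57.1211°, cos φ = 0.542865.
One radian of longitude at latitude φ spans R cos φ, so Δλ = ΔE / (R cos φ) = 472.6 / (6370000 × 0.542865) = 1.3667e-04 rad = 28.190″.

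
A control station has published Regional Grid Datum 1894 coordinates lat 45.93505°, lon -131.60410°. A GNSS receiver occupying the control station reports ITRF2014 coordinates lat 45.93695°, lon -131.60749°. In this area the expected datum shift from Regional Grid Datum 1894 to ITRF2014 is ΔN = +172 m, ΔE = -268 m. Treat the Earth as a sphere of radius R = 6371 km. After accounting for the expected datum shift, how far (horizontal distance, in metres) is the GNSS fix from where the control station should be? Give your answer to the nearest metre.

Observed coordinate differences: Δφ = +0.00190°, Δλ = -0.00339°.
Converting to metres (1° lat = 111195 m, cos φ = 0.695473): observed ΔN = 211.3 m, observed ΔE = -262.2 m.
Subtracting the expected shift leaves a residual of 211.3 − (172) = 39.3 m north and -262.2 − (-268) = 5.8 m east.
Residual distance = √(39.3² + 5.8²) = 39.7 m.

40 m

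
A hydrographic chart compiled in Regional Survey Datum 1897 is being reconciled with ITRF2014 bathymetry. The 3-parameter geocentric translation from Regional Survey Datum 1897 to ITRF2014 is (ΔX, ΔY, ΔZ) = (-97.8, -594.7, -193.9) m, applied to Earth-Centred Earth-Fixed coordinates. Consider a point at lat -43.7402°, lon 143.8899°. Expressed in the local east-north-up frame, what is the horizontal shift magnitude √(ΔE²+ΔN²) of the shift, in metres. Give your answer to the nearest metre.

630 m

At φ = -43.7402°, λ = 143.8899°: sin φ = -0.691389, cos φ = 0.722482, sin λ = 0.589339, cos λ = -0.807886.
ΔE = −sin λ·ΔX + cos λ·ΔY = −(0.589339)·(-97.8) + (-0.807886)·(-594.7) = 538.09 m.
ΔN = −sin φ cos λ·ΔX − sin φ sin λ·ΔY + cos φ·ΔZ = −(-0.691389)(-0.807886)(-97.8) − (-0.691389)(0.589339)(-594.7) + (0.722482)(-193.9) = -327.78 m.
Horizontal magnitude = √(ΔE² + ΔN²) = √(538.09² + (-327.78)²) = 630.06 m.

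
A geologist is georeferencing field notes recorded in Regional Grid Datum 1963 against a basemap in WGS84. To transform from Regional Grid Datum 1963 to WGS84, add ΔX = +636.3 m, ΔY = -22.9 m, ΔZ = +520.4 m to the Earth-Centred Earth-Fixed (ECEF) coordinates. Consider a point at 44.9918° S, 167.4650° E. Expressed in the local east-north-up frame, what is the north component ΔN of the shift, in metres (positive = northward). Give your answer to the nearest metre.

ΔN = -75 m

The local north axis is (−sin φ cos λ, −sin φ sin λ, cos φ), giving ΔN = -439.144 − 3.514 + 368.031 = -74.63 m.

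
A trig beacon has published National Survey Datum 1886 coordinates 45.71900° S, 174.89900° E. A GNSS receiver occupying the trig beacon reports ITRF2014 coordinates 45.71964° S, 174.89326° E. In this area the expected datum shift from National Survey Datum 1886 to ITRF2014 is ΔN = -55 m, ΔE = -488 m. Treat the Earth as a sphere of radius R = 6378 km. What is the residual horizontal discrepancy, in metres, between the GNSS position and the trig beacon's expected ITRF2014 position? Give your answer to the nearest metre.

Observed coordinate differences: Δφ = -0.00064°, Δλ = -0.00574°.
Converting to metres (1° lat = 111317 m, cos φ = 0.698178): observed ΔN = -71.2 m, observed ΔE = -446.1 m.
Subtracting the expected shift leaves a residual of -71.2 − (-55) = -16.2 m north and -446.1 − (-488) = 41.9 m east.
Residual distance = √((-16.2)² + 41.9²) = 44.9 m.

45 m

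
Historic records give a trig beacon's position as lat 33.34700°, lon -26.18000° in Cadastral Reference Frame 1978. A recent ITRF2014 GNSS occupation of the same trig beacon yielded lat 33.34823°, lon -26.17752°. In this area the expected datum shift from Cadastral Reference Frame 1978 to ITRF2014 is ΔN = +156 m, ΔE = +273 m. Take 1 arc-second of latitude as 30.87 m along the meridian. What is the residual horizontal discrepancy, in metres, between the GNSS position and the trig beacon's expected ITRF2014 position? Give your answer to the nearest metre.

Observed coordinate differences: Δφ = +0.00123°, Δλ = +0.00248°.
Converting to metres (1° lat = 111132 m, cos φ = 0.835357): observed ΔN = 136.7 m, observed ΔE = 230.2 m.
Subtracting the expected shift leaves a residual of 136.7 − (156) = -19.3 m north and 230.2 − (273) = -42.8 m east.
Residual distance = √((-19.3)² + (-42.8)²) = 46.9 m.

47 m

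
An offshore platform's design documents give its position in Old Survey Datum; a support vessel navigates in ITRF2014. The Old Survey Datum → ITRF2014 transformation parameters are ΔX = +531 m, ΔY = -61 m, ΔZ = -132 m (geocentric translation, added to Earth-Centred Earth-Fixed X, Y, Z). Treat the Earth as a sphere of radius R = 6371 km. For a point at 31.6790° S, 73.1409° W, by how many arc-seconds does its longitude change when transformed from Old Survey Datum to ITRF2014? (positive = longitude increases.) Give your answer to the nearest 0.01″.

Δλ = 18.66″

sin φ = -0.525160, cos φ = 0.851004, sin λ = -0.957021, cos λ = 0.290019.
East component: ΔE = −sin λ·ΔX + cos λ·ΔY = −(-0.957021)(531) + (0.290019)(-61) = 490.49 m.
1° of latitude spans πR/180 = 111195 m; at latitude φ, 1° of longitude spans that × cos φ = 94627.3 m, so Δλ = 490.49 / 94627.3 × 3600 = 18.660″.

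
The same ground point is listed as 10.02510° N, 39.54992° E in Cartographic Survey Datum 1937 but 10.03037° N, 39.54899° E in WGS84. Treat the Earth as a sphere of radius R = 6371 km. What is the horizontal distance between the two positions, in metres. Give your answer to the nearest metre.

Δφ = 10.03037° − 10.02510° = +0.00527°; Δλ = 39.54899° − 39.54992° = -0.00093°.
1° along a meridian = πR/180 = 111195 m.
ΔN = Δφ × 111195 = 586.0 m; ΔE = Δλ × 111195 × cos(10.02510°) = -0.00093 × 111195 × 0.984732 = -101.8 m.
Distance = √(ΔE² + ΔN²) = √((-101.8)² + 586.0²) = 594.8 m.

595 m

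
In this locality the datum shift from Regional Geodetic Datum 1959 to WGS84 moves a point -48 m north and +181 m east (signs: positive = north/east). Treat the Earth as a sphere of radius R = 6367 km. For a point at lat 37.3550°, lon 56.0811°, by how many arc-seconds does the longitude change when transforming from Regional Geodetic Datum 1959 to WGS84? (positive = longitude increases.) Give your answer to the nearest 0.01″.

At latitude 37.3550°, cos φ = 0.794891.
One radian of longitude at latitude φ spans R cos φ, so Δλ = ΔE / (R cos φ) = 181.0 / (6367000 × 0.794891) = 3.5763e-05 rad = 7.377″.

Δλ = 7.38″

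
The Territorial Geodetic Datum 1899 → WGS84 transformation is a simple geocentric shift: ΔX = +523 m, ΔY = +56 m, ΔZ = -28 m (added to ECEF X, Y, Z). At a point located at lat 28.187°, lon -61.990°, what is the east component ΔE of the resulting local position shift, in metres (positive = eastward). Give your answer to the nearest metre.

The local east axis at (φ, λ) is (−sin λ, cos λ, 0), so ΔE = −sin(-61.990°)·523 + cos(-61.990°)·56 = 488.04 m.

ΔE = 488 m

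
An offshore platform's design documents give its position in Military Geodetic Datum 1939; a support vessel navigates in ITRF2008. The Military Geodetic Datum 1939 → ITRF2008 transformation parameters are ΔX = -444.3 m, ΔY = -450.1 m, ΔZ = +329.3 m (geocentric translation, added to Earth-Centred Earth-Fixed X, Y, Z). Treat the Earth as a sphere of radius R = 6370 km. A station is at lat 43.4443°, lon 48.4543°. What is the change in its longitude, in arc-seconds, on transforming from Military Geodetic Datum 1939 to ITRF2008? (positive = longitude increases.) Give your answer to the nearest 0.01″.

Δλ = 1.52″

sin φ = 0.687649, cos φ = 0.726043, sin λ = 0.748427, cos λ = 0.663217.
East component: ΔE = −sin λ·ΔX + cos λ·ΔY = −(0.748427)(-444.3) + (0.663217)(-450.1) = 34.01 m.
1° of latitude spans πR/180 = 111177 m; at latitude φ, 1° of longitude spans that × cos φ = 80719.6 m, so Δλ = 34.01 / 80719.6 × 3600 = 1.517″.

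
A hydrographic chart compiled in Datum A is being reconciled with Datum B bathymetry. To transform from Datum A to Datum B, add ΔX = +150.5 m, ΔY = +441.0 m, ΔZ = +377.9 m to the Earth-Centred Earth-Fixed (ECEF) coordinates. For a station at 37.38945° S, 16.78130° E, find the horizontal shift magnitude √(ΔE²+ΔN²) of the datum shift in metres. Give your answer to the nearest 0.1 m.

The local east axis at (φ, λ) is (−sin λ, cos λ, 0), so ΔE = −sin(16.78130°)·150.5 + cos(16.78130°)·441.0 = 378.77 m.
The local north axis is (−sin φ cos λ, −sin φ sin λ, cos φ), giving ΔN = 87.496 + 77.316 + 300.252 = 465.06 m.
Horizontal magnitude = √(ΔE² + ΔN²) = √(378.77² + 465.06²) = 599.79 m.

599.8 m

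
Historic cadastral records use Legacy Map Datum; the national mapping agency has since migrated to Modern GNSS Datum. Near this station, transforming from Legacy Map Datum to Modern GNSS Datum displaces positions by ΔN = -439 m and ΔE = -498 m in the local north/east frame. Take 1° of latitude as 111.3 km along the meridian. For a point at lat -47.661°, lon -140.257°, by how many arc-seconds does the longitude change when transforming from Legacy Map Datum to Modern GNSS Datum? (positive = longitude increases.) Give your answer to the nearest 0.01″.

At latitude -47.661°, cos φ = 0.673516.
1° of longitude at this latitude = 111.3 × cos φ = 74.96 km, so Δλ = -498.0 / 74962.3 = -0.0066433° = -23.916″.

Δλ = -23.92″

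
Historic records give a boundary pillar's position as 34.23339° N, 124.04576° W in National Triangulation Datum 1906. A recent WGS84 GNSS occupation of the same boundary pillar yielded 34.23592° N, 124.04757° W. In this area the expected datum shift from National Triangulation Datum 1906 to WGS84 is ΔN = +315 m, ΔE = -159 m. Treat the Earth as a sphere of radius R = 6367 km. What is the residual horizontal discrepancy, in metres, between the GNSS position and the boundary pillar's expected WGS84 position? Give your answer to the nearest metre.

35 m

Observed coordinate differences: Δφ = +0.00253°, Δλ = -0.00181°.
Converting to metres (1° lat = 111125 m, cos φ = 0.826753): observed ΔN = 281.1 m, observed ΔE = -166.3 m.
Subtracting the expected shift leaves a residual of 281.1 − (315) = -33.9 m north and -166.3 − (-159) = -7.3 m east.
Residual distance = √((-33.9)² + (-7.3)²) = 34.6 m.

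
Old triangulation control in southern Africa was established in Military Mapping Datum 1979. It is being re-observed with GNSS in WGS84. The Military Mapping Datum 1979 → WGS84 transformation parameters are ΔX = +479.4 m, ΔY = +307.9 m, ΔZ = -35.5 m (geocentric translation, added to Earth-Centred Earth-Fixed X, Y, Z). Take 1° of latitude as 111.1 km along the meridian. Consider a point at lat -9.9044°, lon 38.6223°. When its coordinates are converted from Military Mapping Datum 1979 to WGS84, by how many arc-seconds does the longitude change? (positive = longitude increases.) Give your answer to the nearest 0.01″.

Δλ = -1.93″

sin φ = -0.172005, cos φ = 0.985096, sin λ = 0.624184, cos λ = 0.781278.
East component: ΔE = −sin λ·ΔX + cos λ·ΔY = −(0.624184)(479.4) + (0.781278)(307.9) = -58.68 m.
1° of latitude spans 111100 m; at latitude φ, 1° of longitude spans that × cos φ = 109444.2 m, so Δλ = -58.68 / 109444.2 × 3600 = -1.930″.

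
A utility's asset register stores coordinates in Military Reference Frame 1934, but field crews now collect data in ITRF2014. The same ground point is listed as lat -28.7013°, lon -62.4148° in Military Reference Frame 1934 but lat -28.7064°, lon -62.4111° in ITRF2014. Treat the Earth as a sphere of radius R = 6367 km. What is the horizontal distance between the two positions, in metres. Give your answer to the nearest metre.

Δφ = -28.7064° − -28.7013° = -0.0051°; Δλ = -62.4111° − -62.4148° = +0.0037°.
1° along a meridian = πR/180 = 111125 m.
ΔN = Δφ × 111125 = -566.7 m; ΔE = Δλ × 111125 × cos(-28.7013°) = +0.0037 × 111125 × 0.877135 = 360.6 m.
Distance = √(ΔE² + ΔN²) = √(360.6² + (-566.7)²) = 671.8 m.

672 m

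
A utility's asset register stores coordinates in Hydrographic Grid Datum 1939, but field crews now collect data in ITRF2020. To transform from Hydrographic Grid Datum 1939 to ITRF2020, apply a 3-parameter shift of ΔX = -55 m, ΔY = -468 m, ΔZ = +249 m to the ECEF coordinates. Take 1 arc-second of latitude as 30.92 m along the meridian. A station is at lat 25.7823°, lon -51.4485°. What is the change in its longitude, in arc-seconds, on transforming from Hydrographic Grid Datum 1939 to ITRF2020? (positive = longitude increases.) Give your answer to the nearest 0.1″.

Δλ = -12.0″

sin φ = 0.434953, cos φ = 0.900453, sin λ = -0.782048, cos λ = 0.623218.
East component: ΔE = −sin λ·ΔX + cos λ·ΔY = −(-0.782048)(-55) + (0.623218)(-468) = -334.68 m.
1° of latitude spans 3600 × 30.92 = 111312 m; at latitude φ, 1° of longitude spans that × cos φ = 100231.2 m, so Δλ = -334.68 / 100231.2 × 3600 = -12.021″.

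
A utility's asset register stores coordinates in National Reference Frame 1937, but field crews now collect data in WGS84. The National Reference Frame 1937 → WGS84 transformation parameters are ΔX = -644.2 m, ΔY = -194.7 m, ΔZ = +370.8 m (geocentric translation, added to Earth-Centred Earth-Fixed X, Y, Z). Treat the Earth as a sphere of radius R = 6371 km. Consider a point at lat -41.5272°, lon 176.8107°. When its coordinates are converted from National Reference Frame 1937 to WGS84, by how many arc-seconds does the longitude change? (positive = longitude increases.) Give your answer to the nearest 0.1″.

sin φ = -0.662976, cos φ = 0.748641, sin λ = 0.055635, cos λ = -0.998451.
East component: ΔE = −sin λ·ΔX + cos λ·ΔY = −(0.055635)(-644.2) + (-0.998451)(-194.7) = 230.24 m.
1° of latitude spans πR/180 = 111195 m; at latitude φ, 1° of longitude spans that × cos φ = 83245.1 m, so Δλ = 230.24 / 83245.1 × 3600 = 9.957″.

Δλ = 10.0″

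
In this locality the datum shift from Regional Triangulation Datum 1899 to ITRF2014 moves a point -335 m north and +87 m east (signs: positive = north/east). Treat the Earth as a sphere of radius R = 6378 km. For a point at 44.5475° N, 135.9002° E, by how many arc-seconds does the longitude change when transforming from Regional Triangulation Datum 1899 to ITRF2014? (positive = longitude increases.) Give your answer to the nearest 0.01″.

Δλ = 3.95″

At latitude 44.5475°, cos φ = 0.712669.
One radian of longitude at latitude φ spans R cos φ, so Δλ = ΔE / (R cos φ) = 87.0 / (6378000 × 0.712669) = 1.9140e-05 rad = 3.948″.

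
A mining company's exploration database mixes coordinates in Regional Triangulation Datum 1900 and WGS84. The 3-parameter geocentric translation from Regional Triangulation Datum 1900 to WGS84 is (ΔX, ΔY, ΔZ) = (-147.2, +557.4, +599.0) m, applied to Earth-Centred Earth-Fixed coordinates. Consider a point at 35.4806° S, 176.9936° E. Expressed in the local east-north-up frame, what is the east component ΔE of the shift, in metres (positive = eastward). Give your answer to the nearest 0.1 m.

ΔE = -548.9 m

At φ = -35.4806°, λ = 176.9936°: sin φ = -0.580427, cos φ = 0.814312, sin λ = 0.052448, cos λ = -0.998624.
ΔE = −sin λ·ΔX + cos λ·ΔY = −(0.052448)·(-147.2) + (-0.998624)·(557.4) = -548.91 m.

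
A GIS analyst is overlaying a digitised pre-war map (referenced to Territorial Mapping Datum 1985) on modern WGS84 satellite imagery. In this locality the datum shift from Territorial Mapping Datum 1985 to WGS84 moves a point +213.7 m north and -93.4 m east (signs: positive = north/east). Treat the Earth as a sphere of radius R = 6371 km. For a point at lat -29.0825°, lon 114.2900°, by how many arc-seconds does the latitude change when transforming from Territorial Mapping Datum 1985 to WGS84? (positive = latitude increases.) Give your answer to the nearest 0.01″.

On a sphere of radius R, 1 rad of latitude = R, so Δφ = ΔN / R = 213.7 / 6371000 = 3.3543e-05 rad = 6.919″.

Δφ = 6.92″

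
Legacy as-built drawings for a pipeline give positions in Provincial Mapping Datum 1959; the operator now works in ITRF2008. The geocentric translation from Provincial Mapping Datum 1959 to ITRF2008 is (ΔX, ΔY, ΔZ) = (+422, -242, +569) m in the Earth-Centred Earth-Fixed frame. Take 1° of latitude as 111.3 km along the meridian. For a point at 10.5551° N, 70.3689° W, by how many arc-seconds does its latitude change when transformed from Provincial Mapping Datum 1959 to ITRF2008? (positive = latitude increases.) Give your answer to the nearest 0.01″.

Δφ = 15.90″

sin φ = 0.183181, cos φ = 0.983079, sin λ = -0.941875, cos λ = 0.335963.
North component: ΔN = −sin φ cos λ·ΔX − sin φ sin λ·ΔY + cos φ·ΔZ = −(0.183181)(0.335963)(422) − (0.183181)(-0.941875)(-242) + (0.983079)(569) = 491.65 m.
1° of latitude spans 111300 m, so Δφ = 491.65 / 111300 × 3600 = 15.902″.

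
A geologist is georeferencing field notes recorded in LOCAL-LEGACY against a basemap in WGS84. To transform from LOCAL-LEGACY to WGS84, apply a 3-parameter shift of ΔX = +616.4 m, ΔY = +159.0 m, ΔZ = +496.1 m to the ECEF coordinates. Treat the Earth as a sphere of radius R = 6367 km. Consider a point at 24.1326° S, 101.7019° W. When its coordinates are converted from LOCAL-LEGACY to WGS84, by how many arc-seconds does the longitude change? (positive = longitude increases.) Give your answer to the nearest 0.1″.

sin φ = -0.408850, cos φ = 0.912602, sin λ = -0.979216, cos λ = -0.202820.
East component: ΔE = −sin λ·ΔX + cos λ·ΔY = −(-0.979216)(616.4) + (-0.202820)(159.0) = 571.34 m.
1° of latitude spans πR/180 = 111125 m; at latitude φ, 1° of longitude spans that × cos φ = 101413.0 m, so Δλ = 571.34 / 101413.0 × 3600 = 20.282″.

Δλ = 20.3″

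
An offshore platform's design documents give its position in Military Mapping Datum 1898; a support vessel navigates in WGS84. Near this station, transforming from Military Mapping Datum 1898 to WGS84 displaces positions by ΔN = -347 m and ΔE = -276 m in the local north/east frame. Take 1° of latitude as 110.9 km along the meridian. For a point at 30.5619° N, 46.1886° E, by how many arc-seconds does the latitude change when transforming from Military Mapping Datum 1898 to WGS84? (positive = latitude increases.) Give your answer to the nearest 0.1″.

Δφ = -11.3″

1° of latitude = 110.9 km, so Δφ = -347.0 / 110900 = -0.0031289° = -11.264″.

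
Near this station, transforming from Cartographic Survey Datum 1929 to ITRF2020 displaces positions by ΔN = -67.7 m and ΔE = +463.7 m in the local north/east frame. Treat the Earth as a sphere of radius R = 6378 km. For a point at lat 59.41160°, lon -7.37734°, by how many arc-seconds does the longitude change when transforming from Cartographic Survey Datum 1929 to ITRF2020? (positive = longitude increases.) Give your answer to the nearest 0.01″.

Δλ = 29.47″

At latitude 59.41160°, cos φ = 0.508867.
One radian of longitude at latitude φ spans R cos φ, so Δλ = ΔE / (R cos φ) = 463.7 / (6378000 × 0.508867) = 1.4287e-04 rad = 29.470″.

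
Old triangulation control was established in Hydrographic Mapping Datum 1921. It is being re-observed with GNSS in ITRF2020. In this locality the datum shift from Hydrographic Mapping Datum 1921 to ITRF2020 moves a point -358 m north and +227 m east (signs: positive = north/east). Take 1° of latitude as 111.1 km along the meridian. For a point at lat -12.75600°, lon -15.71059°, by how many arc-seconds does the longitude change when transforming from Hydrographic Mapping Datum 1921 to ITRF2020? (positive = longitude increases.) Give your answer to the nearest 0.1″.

Δλ = 7.5″

At latitude -12.75600°, cos φ = 0.975319.
1° of longitude at this latitude = 111.1 × cos φ = 108.36 km, so Δλ = 227.0 / 108358.0 = 0.0020949° = 7.542″.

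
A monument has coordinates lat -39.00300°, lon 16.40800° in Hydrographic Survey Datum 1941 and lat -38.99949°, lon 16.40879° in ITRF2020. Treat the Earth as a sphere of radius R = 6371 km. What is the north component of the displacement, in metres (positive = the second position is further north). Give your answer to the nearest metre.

Δφ = -38.99949° − -39.00300° = +0.00351°; Δλ = 16.40879° − 16.40800° = +0.00079°.
1° along a meridian = πR/180 = 111195 m.
ΔN = Δφ × 111195 = 390.3 m; ΔE = Δλ × 111195 × cos(-39.00300°) = +0.00079 × 111195 × 0.777113 = 68.3 m.

ΔN = 390 m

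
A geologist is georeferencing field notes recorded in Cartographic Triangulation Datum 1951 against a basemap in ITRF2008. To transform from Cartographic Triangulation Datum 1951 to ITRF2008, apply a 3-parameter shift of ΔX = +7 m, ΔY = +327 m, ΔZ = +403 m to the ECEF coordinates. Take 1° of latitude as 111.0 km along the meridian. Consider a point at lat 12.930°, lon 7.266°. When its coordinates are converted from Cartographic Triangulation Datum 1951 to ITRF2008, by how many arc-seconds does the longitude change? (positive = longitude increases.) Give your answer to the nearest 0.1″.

sin φ = 0.223760, cos φ = 0.974644, sin λ = 0.126476, cos λ = 0.991970.
East component: ΔE = −sin λ·ΔX + cos λ·ΔY = −(0.126476)(7) + (0.991970)(327) = 323.49 m.
1° of latitude spans 111000 m; at latitude φ, 1° of longitude spans that × cos φ = 108185.5 m, so Δλ = 323.49 / 108185.5 × 3600 = 10.764″.

Δλ = 10.8″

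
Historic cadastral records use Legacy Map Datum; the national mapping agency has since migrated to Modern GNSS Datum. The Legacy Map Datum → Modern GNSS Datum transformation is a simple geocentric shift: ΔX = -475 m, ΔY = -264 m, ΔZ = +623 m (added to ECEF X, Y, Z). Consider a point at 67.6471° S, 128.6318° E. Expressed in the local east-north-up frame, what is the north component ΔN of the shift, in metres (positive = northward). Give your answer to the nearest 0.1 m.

At φ = -67.6471°, λ = 128.6318°: sin φ = -0.924859, cos φ = 0.380310, sin λ = 0.781174, cos λ = -0.624313.
ΔN = −sin φ cos λ·ΔX − sin φ sin λ·ΔY + cos φ·ΔZ = −(-0.924859)(-0.624313)(-475) − (-0.924859)(0.781174)(-264) + (0.380310)(623) = 320.47 m.

ΔN = 320.5 m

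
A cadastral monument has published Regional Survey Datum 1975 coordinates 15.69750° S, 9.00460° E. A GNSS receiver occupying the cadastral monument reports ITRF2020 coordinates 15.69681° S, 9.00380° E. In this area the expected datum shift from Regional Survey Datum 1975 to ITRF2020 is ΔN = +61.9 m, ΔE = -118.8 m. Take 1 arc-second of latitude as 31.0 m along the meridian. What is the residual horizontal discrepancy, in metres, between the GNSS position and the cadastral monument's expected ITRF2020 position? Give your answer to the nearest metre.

Observed coordinate differences: Δφ = +0.00069°, Δλ = -0.00080°.
Converting to metres (1° lat = 111600 m, cos φ = 0.962704): observed ΔN = 77.0 m, observed ΔE = -86.0 m.
Subtracting the expected shift leaves a residual of 77.0 − (61.9) = 15.1 m north and -86.0 − (-118.8) = 32.8 m east.
Residual distance = √(15.1² + 32.8²) = 36.2 m.

36 m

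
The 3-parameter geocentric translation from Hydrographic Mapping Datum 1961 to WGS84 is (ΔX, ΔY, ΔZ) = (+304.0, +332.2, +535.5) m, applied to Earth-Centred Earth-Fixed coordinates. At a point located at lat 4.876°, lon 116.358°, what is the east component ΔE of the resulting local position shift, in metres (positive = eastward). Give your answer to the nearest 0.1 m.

ΔE = -419.9 m

At φ = 4.876°, λ = 116.358°: sin φ = 0.085000, cos φ = 0.996381, sin λ = 0.896037, cos λ = -0.443978.
ΔE = −sin λ·ΔX + cos λ·ΔY = −(0.896037)·(304.0) + (-0.443978)·(332.2) = -419.89 m.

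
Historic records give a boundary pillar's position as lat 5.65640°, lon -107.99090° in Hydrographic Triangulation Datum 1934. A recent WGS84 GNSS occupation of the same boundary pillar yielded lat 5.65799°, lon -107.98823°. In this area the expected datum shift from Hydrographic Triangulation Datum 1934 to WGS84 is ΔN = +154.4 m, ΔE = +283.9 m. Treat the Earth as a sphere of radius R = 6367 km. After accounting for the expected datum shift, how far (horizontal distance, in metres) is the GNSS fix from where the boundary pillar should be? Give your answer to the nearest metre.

25 m

Observed coordinate differences: Δφ = +0.00159°, Δλ = +0.00267°.
Converting to metres (1° lat = 111125 m, cos φ = 0.995131): observed ΔN = 176.7 m, observed ΔE = 295.3 m.
Subtracting the expected shift leaves a residual of 176.7 − (154.4) = 22.3 m north and 295.3 − (283.9) = 11.4 m east.
Residual distance = √(22.3² + 11.4²) = 25.0 m.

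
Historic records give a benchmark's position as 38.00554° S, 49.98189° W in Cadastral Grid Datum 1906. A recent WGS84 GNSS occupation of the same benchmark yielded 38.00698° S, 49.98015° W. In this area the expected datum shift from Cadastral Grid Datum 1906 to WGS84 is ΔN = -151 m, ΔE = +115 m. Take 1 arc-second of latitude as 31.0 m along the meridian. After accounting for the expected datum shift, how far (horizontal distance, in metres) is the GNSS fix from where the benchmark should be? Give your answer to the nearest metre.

39 m

Observed coordinate differences: Δφ = -0.00144°, Δλ = +0.00174°.
Converting to metres (1° lat = 111600 m, cos φ = 0.787951): observed ΔN = -160.7 m, observed ΔE = 153.0 m.
Subtracting the expected shift leaves a residual of -160.7 − (-151) = -9.7 m north and 153.0 − (115) = 38.0 m east.
Residual distance = √((-9.7)² + 38.0²) = 39.2 m.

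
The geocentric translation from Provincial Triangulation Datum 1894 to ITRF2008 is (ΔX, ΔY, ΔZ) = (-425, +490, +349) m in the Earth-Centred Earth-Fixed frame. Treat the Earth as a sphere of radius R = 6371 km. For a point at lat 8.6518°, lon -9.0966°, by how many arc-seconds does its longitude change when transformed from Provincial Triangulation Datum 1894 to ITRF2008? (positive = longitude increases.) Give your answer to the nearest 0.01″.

sin φ = 0.150429, cos φ = 0.988621, sin λ = -0.158099, cos λ = 0.987423.
East component: ΔE = −sin λ·ΔX + cos λ·ΔY = −(-0.158099)(-425) + (0.987423)(490) = 416.65 m.
1° of latitude spans πR/180 = 111195 m; at latitude φ, 1° of longitude spans that × cos φ = 109929.6 m, so Δλ = 416.65 / 109929.6 × 3600 = 13.644″.

Δλ = 13.64″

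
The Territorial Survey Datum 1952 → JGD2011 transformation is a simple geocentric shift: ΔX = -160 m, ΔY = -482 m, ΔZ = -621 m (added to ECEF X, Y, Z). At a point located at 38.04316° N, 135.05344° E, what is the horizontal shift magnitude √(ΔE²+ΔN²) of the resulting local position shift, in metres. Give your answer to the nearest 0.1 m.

The local east axis at (φ, λ) is (−sin λ, cos λ, 0), so ΔE = −sin(135.05344°)·(-160) + cos(135.05344°)·(-482) = 454.17 m.
The local north axis is (−sin φ cos λ, −sin φ sin λ, cos φ), giving ΔN = -69.786 + 209.839 − 489.067 = -349.01 m.
Horizontal magnitude = √(ΔE² + ΔN²) = √(454.17² + (-349.01)²) = 572.79 m.

572.8 m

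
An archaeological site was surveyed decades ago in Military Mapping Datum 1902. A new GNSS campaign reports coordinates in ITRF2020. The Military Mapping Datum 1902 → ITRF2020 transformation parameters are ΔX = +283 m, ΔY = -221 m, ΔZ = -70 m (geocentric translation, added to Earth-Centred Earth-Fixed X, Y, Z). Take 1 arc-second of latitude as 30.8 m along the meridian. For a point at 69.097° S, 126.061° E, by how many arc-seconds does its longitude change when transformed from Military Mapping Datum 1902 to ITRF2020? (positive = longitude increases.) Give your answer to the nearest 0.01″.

sin φ = -0.934186, cos φ = 0.356787, sin λ = 0.808391, cos λ = -0.588646.
East component: ΔE = −sin λ·ΔX + cos λ·ΔY = −(0.808391)(283) + (-0.588646)(-221) = -98.68 m.
1° of latitude spans 3600 × 30.80 = 110880 m; at latitude φ, 1° of longitude spans that × cos φ = 39560.5 m, so Δλ = -98.68 / 39560.5 × 3600 = -8.980″.

Δλ = -8.98″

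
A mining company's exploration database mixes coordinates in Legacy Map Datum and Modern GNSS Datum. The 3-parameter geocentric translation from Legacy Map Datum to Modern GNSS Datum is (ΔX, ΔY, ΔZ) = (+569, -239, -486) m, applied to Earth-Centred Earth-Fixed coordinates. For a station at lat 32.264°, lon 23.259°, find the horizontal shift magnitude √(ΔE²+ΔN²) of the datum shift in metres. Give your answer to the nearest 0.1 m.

778.8 m

The local east axis at (φ, λ) is (−sin λ, cos λ, 0), so ΔE = −sin(23.259°)·569 + cos(23.259°)·(-239) = -444.27 m.
The local north axis is (−sin φ cos λ, −sin φ sin λ, cos φ), giving ΔN = -279.059 + 50.381 − 410.960 = -639.64 m.
Horizontal magnitude = √(ΔE² + ΔN²) = √((-444.27)² + (-639.64)²) = 778.79 m.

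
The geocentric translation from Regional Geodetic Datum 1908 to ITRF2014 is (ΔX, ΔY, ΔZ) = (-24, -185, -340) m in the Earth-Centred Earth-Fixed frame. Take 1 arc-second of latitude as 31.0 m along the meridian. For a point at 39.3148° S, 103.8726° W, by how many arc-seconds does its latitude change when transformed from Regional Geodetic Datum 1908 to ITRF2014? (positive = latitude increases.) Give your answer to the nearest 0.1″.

Δφ = -4.7″

sin φ = -0.633581, cos φ = 0.773677, sin λ = -0.970831, cos λ = -0.239764.
North component: ΔN = −sin φ cos λ·ΔX − sin φ sin λ·ΔY + cos φ·ΔZ = −(-0.633581)(-0.239764)(-24) − (-0.633581)(-0.970831)(-185) + (0.773677)(-340) = -145.61 m.
1° of latitude spans 3600 × 31.00 = 111600 m, so Δφ = -145.61 / 111600 × 3600 = -4.697″.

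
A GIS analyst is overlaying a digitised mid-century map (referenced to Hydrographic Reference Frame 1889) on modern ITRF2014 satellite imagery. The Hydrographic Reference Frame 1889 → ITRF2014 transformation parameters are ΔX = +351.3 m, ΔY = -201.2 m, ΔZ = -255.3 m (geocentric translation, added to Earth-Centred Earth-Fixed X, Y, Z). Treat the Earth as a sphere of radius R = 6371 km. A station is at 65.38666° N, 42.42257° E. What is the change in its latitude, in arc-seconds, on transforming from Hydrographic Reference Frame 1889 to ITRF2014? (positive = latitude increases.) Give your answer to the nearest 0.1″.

sin φ = 0.909139, cos φ = 0.416492, sin λ = 0.674593, cos λ = 0.738190.
North component: ΔN = −sin φ cos λ·ΔX − sin φ sin λ·ΔY + cos φ·ΔZ = −(0.909139)(0.738190)(351.3) − (0.909139)(0.674593)(-201.2) + (0.416492)(-255.3) = -218.70 m.
1° of latitude spans πR/180 = 111195 m, so Δφ = -218.70 / 111195 × 3600 = -7.080″.

Δφ = -7.1″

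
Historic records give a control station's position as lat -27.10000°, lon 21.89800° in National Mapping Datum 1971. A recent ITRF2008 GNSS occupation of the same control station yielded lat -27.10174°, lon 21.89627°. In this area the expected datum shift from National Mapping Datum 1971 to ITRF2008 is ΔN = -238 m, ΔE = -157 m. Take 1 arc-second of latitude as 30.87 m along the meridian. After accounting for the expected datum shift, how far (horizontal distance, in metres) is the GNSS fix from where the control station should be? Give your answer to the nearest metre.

Observed coordinate differences: Δφ = -0.00174°, Δλ = -0.00173°.
Converting to metres (1° lat = 111132 m, cos φ = 0.890213): observed ΔN = -193.4 m, observed ΔE = -171.2 m.
Subtracting the expected shift leaves a residual of -193.4 − (-238) = 44.6 m north and -171.2 − (-157) = -14.2 m east.
Residual distance = √(44.6² + (-14.2)²) = 46.8 m.

47 m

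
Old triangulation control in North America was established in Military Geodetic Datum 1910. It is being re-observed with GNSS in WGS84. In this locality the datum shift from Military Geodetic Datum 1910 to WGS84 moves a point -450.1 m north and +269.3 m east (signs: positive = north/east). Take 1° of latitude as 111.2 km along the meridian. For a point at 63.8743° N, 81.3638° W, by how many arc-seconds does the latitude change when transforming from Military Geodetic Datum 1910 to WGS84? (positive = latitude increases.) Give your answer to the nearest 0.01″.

Δφ = -14.57″

1° of latitude = 111.2 km, so Δφ = -450.1 / 111200 = -0.0040477° = -14.572″.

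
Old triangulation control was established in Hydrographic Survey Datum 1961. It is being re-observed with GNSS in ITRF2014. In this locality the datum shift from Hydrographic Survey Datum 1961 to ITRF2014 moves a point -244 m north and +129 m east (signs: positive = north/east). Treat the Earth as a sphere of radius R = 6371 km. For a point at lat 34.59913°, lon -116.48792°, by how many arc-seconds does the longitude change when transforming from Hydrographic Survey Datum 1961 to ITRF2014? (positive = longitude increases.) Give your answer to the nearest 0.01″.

Δλ = 5.07″

At latitude 34.59913°, cos φ = 0.823145.
One radian of longitude at latitude φ spans R cos φ, so Δλ = ΔE / (R cos φ) = 129.0 / (6371000 × 0.823145) = 2.4598e-05 rad = 5.074″.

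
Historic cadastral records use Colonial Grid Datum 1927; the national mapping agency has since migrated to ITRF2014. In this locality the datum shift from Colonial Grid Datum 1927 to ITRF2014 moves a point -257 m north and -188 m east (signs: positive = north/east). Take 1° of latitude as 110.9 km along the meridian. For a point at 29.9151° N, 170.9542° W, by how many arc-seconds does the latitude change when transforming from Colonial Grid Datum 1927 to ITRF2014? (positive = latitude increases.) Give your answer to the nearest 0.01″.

1° of latitude = 110.9 km, so Δφ = -257.0 / 110900 = -0.0023174° = -8.343″.

Δφ = -8.34″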